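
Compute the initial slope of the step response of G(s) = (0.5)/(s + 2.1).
IVT: y'(0⁺) = lim_{s→∞} s²·Y(s) = lim_{s→∞} s·G(s).
deg(num) = 0, deg(den) = 1, relative degree = 1, so s·G(s) → (leading num)/(leading den) = 0.5/1 = 0.5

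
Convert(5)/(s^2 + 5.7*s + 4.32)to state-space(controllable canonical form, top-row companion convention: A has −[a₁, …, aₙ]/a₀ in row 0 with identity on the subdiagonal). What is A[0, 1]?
Reachable canonical form for den = s^2 + 5.7*s + 4.32: top row of A = -[a₁,a₂,...,aₙ]/a₀, ones on the subdiagonal, zeros elsewhere.
A = [[-5.7, -4.32], [1, 0]].
A[0,1] = -4.32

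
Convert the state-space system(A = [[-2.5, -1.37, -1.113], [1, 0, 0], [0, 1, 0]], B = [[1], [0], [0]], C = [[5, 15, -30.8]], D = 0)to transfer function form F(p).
F(p) = C(pI - A)⁻¹B + D.
Characteristic polynomial det(pI - A) = p^3 + 2.5*p^2 + 1.37*p + 1.113.
Numerator from C·adj(pI-A)·B + D·det(pI-A) = 5*p^2 + 15*p - 30.8.
F(p) = (5*p^2 + 15*p - 30.8)/(p^3 + 2.5*p^2 + 1.37*p + 1.113)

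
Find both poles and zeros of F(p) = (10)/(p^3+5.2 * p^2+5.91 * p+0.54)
Set denominator = 0: p^3 + 5.2*p^2 + 5.91*p + 0.54 = (p + 3.6)(p + 0.1)(p + 1.5) = 0 → Poles: -0.1, -1.5, -3.6
Numerator is a nonzero constant (10) → Zeros: none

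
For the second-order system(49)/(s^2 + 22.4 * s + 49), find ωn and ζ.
Standard form: ωn²/(s²+2ζωn·s+ωn²).
const=49=ωn² → ωn=7, s coeff=22.4=2ζωn → ζ=1.6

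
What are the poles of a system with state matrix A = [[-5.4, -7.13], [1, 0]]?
Eigenvalues solve det(λI - A) = 0.
Characteristic polynomial: λ^2 + 5.4*λ + 7.13 = 0.
Factor: (λ + 2.3)(λ + 3.1) = 0.
Roots: -2.3, -3.1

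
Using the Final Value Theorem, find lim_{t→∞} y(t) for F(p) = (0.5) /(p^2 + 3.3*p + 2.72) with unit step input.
FVT: lim_{t→∞} y(t) = lim_{p→0} p*Y(p) where Y(p) = F(p)/p.
= lim_{p→0} F(p) = F(0) = num(0)/den(0) = 0.5/2.72 = 0.1838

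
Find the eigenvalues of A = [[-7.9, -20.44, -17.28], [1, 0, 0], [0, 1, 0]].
Eigenvalues solve det(λI - A) = 0.
Characteristic polynomial: λ^3 + 7.9*λ^2 + 20.44*λ + 17.28 = 0.
Factor: (λ + 3.2)(λ + 2)(λ + 2.7) = 0.
Roots: -2, -2.7, -3.2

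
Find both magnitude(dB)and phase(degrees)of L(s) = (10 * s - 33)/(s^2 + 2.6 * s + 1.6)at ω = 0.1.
Substitute s = j*0.1: L(j0.1) = -20.114 + 3.91802j.
|L| = 20*log₁₀(sqrt(Re²+Im²)) = 26.23 dB.
∠L = atan2(Im, Re) = 168.98°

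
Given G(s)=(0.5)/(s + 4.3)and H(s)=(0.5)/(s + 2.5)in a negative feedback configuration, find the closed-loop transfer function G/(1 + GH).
Closed-loop T = G/(1+GH).
Numerator: G_num * H_den = 0.5*s + 1.25.
Denominator: G_den * H_den + G_num * H_num = (s^2 + 6.8*s + 10.75) + (0.25) = s^2 + 6.8*s + 11.
T(s) = (0.5*s + 1.25)/(s^2 + 6.8*s + 11)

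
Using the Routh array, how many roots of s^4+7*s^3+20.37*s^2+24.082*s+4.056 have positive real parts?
Routh array:
s^4: [1, 20.37, 4.056]; s^3: [7, 24.082]; s^2: [16.9297, 4.056]; s^1: [22.4049]; s^0: [4.056]
First column: [1, 7, 16.9297, 22.4049, 4.056]. Sign changes = RHP roots = 0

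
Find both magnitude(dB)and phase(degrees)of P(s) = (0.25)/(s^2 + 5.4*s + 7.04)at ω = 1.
Substitute s = j*1: P(j1) = 0.0230037 - 0.0205662j.
|P| = 20*log₁₀(sqrt(Re²+Im²)) = -30.21 dB.
∠P = atan2(Im, Re) = -41.80°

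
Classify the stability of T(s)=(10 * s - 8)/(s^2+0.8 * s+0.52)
Denominator: s^2 + 0.8*s + 0.52. Poles: -0.4 + 0.6j, -0.4 - 0.6j. Stable (all poles in LHP)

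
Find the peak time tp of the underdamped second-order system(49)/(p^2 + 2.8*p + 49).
Standard form: ωn²/(p²+2ζωn·p+ωn²) → ωn = 7, ζ = 0.2.
ωd = ωn·√(1-ζ²) = 7·√(1-0.2²) = 6.859.
tp = π/ωd = π/6.859 = 0.4581 s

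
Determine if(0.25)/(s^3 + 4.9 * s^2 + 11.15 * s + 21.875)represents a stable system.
Denominator: s^3 + 4.9*s^2 + 11.15*s + 21.875 = (s + 3.5)(s^2 + 1.4*s + 6.25). Poles: -0.7 + 2.4j, -0.7 - 2.4j, -3.5. All Re(p)<0: Yes (stable)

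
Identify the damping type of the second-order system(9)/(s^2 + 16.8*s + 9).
Standard form: ωn²/(s²+2ζωn·s+ωn²) gives ωn=3, ζ=2.8.
Overdamped (ζ = 2.8 > 1)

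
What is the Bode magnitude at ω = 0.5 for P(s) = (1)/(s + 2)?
Substitute s = j*0.5: P(j0.5) = 0.470588 - 0.117647j.
|P(j0.5)| = sqrt(Re² + Im²) = 0.4851.
20*log₁₀(0.4851) = -6.28 dB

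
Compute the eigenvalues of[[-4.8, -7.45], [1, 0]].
Eigenvalues solve det(λI - A) = 0.
Characteristic polynomial: λ^2 + 4.8*λ + 7.45 = 0.
Roots: -2.4 + 1.3j, -2.4 - 1.3j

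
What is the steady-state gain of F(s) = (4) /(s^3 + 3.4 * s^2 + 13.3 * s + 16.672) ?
DC gain = F(0) = num(0)/den(0) = 4/16.672 = 0.2399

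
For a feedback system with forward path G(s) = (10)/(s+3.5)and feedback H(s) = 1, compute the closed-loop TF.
Closed-loop T = G/(1+GH).
Numerator: G_num * H_den = 10.
Denominator: G_den * H_den + G_num * H_num = (s + 3.5) + (10) = s + 13.5.
T(s) = (10)/(s + 13.5)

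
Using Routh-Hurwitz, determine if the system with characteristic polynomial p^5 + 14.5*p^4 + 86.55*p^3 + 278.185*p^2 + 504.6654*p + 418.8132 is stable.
Routh array:
p^5: [1, 86.55, 504.6654]; p^4: [14.5, 278.185, 418.8132]; p^3: [67.3648, 475.782]; p^2: [175.775, 418.8132]; p^1: [315.274]; p^0: [418.8132]
First column: [1, 14.5, 67.3648, 175.775, 315.274, 418.8132]. Sign changes = 0.
Yes, stable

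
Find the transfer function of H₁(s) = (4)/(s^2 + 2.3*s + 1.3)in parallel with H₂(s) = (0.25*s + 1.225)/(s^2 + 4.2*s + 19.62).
Parallel: H = H₁ + H₂ = (n₁·d₂ + n₂·d₁)/(d₁·d₂).
n₁·d₂ = 4*s^2 + 16.8*s + 78.48. n₂·d₁ = 0.25*s^3 + 1.8*s^2 + 3.1425*s + 1.5925. Sum = 0.25*s^3 + 5.8*s^2 + 19.9425*s + 80.0725. d₁·d₂ = s^4 + 6.5*s^3 + 30.58*s^2 + 50.586*s + 25.506.
H(s) = (0.25*s^3 + 5.8*s^2 + 19.9425*s + 80.0725)/(s^4 + 6.5*s^3 + 30.58*s^2 + 50.586*s + 25.506)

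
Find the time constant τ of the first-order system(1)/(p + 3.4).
First-order system: τ = -1/pole. Pole = -3.4. τ = -1/(-3.4) = 0.2941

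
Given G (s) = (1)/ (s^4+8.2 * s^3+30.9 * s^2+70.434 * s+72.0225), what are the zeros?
Numerator is a nonzero constant (1) → Zeros: none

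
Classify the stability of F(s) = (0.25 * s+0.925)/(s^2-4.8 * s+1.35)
Denominator: s^2 - 4.8*s + 1.35 = (s - 4.5)(s - 0.3). Poles: 0.3, 4.5. Unstable (2 pole(s) in RHP)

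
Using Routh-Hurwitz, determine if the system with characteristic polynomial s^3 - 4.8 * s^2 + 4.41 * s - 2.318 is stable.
Routh array:
s^3: [1, 4.41]; s^2: [-4.8, -2.318]; s^1: [3.92708]; s^0: [-2.318]
First column: [1, -4.8, 3.92708, -2.318]. Sign changes = 3.
No, unstable (3 RHP root(s))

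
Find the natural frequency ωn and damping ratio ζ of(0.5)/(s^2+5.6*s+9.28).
Underdamped: complex pole -2.8 + 1.2j. ωn = |pole| = 3.046, ζ = -Re(pole)/ωn = 0.9191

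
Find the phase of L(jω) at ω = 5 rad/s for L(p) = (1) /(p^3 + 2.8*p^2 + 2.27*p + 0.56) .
Substitute p = j*5: L(j5) = -0.00391471 + 0.00640706j.
∠L(j5) = atan2(Im, Re) = atan2(0.00640706, -0.00391471) = 121.42° (principal value).
Summing the individual angle contributions Σ∠(j5 − zᵢ) − Σ∠(j5 − pₖ) over the 0 zero(s) and 3 pole(s), each followed continuously from ω = 0 (DC phase referenced to (−180°, 180°]), gives -238.58°, i.e. the principal value - 360°. Continuous Bode phase = -238.58°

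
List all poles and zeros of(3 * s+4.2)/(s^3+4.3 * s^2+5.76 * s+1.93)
Set denominator = 0: s^3 + 4.3*s^2 + 5.76*s + 1.93 = (s + 0.5)(s^2 + 3.8*s + 3.86) = 0 → Poles: -0.5, -1.9 + 0.5j, -1.9 - 0.5j
Set numerator = 0: 3*s + 4.2 = 0 → Zeros: -1.4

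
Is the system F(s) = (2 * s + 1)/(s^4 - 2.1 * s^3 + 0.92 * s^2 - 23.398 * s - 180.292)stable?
Denominator: s^4 - 2.1*s^3 + 0.92*s^2 - 23.398*s - 180.292 = (s - 4.7)(s + 2.8)(s^2 - 0.2*s + 13.7). Poles: -2.8, 0.1 + 3.7j, 0.1 - 3.7j, 4.7. All Re(p)<0: No (unstable)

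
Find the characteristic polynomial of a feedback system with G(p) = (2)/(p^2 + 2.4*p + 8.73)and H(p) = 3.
Characteristic poly = G_den * H_den + G_num * H_num = (p^2 + 2.4*p + 8.73) + (6) = p^2 + 2.4*p + 14.73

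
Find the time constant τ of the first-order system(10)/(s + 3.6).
First-order system: τ = -1/pole. Pole = -3.6. τ = -1/(-3.6) = 0.2778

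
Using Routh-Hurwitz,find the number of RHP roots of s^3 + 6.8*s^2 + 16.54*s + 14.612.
Routh array:
s^3: [1, 16.54]; s^2: [6.8, 14.612]; s^1: [14.3912]; s^0: [14.612]
First column: [1, 6.8, 14.3912, 14.612]. Sign changes = RHP roots = 0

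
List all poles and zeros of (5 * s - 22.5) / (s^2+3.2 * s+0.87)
Set denominator = 0: s^2 + 3.2*s + 0.87 = (s + 2.9)(s + 0.3) = 0 → Poles: -0.3, -2.9
Set numerator = 0: 5*s - 22.5 = 0 → Zeros: 4.5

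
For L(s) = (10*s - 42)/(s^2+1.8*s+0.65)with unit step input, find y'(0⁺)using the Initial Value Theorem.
IVT: y'(0⁺) = lim_{s→∞} s²·Y(s) = lim_{s→∞} s·L(s).
deg(num) = 1, deg(den) = 2, relative degree = 1, so s·L(s) → (leading num)/(leading den) = 10/1 = 10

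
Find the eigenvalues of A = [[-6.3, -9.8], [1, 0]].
Eigenvalues solve det(λI - A) = 0.
Characteristic polynomial: λ^2 + 6.3*λ + 9.8 = 0.
Factor: (λ + 2.8)(λ + 3.5) = 0.
Roots: -2.8, -3.5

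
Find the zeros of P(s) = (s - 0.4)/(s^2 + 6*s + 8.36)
Set numerator = 0: s - 0.4 = 0 → Zeros: 0.4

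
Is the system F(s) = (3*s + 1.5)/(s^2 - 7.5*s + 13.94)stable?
Denominator: s^2 - 7.5*s + 13.94 = (s - 4.1)(s - 3.4). Poles: 3.4, 4.1. All Re(p)<0: No (unstable)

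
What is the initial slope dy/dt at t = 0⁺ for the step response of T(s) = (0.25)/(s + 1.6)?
IVT: y'(0⁺) = lim_{s→∞} s²·Y(s) = lim_{s→∞} s·T(s).
deg(num) = 0, deg(den) = 1, relative degree = 1, so s·T(s) → (leading num)/(leading den) = 0.25/1 = 0.25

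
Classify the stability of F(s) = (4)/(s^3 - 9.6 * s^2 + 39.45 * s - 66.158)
Denominator: s^3 - 9.6*s^2 + 39.45*s - 66.158 = (s - 3.8)(s^2 - 5.8*s + 17.41). Poles: 2.9 + 3j, 2.9 - 3j, 3.8. Unstable (3 pole(s) in RHP)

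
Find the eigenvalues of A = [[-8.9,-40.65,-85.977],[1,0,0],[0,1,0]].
Eigenvalues solve det(λI - A) = 0.
Characteristic polynomial: λ^3 + 8.9*λ^2 + 40.65*λ + 85.977 = 0.
Factor: (λ + 4.1)(λ^2 + 4.8*λ + 20.97) = 0.
Roots: -2.4 + 3.9j, -2.4 - 3.9j, -4.1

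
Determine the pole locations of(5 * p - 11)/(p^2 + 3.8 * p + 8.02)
Set denominator = 0: p^2 + 3.8*p + 8.02 = 0 → Poles: -1.9 + 2.1j, -1.9 - 2.1j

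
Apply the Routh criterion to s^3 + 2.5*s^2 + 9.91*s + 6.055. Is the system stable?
Routh array:
s^3: [1, 9.91]; s^2: [2.5, 6.055]; s^1: [7.488]; s^0: [6.055]
First column: [1, 2.5, 7.488, 6.055]. Sign changes = 0.
Yes, stable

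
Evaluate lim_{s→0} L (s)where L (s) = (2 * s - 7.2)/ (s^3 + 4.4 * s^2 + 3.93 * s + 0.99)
DC gain = L(0) = num(0)/den(0) = -7.2/0.99 = -7.273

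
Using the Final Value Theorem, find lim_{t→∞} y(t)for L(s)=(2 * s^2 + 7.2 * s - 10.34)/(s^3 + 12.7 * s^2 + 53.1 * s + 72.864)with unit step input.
FVT: lim_{t→∞} y(t) = lim_{s→0} s*Y(s) where Y(s) = L(s)/s.
= lim_{s→0} L(s) = L(0) = num(0)/den(0) = -10.34/72.864 = -0.1419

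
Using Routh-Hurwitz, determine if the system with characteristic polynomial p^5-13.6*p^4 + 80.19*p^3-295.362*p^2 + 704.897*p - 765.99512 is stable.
Routh array:
p^5: [1, 80.19, 704.897]; p^4: [-13.6, -295.362, -765.99512]; p^3: [58.4722, 648.574]; p^2: [-144.511, -765.99512]; p^1: [338.636]; p^0: [-765.99512]
First column: [1, -13.6, 58.4722, -144.511, 338.636, -765.99512]. Sign changes = 5.
No, unstable (5 RHP root(s))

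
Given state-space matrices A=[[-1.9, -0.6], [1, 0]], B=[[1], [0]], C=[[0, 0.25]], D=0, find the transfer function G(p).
G(p) = C(pI - A)⁻¹B + D.
Characteristic polynomial det(pI - A) = p^2 + 1.9*p + 0.6.
Numerator from C·adj(pI-A)·B + D·det(pI-A) = 0.25.
G(p) = (0.25)/(p^2 + 1.9*p + 0.6)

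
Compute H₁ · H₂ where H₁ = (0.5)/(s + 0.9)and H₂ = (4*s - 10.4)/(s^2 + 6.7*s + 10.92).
Series: H = H₁ · H₂ = (n₁·n₂)/(d₁·d₂).
Num: n₁·n₂ = 2*s - 5.2. Den: d₁·d₂ = s^3 + 7.6*s^2 + 16.95*s + 9.828.
H(s) = (2*s - 5.2)/(s^3 + 7.6*s^2 + 16.95*s + 9.828)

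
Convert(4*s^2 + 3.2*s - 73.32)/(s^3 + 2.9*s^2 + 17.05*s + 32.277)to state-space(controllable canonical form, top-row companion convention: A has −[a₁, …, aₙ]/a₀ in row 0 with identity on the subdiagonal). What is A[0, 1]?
Reachable canonical form for den = s^3 + 2.9*s^2 + 17.05*s + 32.277: top row of A = -[a₁,a₂,...,aₙ]/a₀, ones on the subdiagonal, zeros elsewhere.
A = [[-2.9, -17.05, -32.277], [1, 0, 0], [0, 1, 0]].
A[0,1] = -17.05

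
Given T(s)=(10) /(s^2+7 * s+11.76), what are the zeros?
Numerator is a nonzero constant (10) → Zeros: none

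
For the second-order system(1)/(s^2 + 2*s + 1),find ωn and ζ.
Standard form: ωn²/(s²+2ζωn·s+ωn²).
const=1=ωn² → ωn=1, s coeff=2=2ζωn → ζ=1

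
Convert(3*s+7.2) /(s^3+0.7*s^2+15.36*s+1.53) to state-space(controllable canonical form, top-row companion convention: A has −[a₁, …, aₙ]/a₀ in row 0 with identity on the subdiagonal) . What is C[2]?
Reachable canonical form: C = numerator coefficients (right-aligned, zero-padded to length n).
num = 3*s + 7.2, C = [[0, 3, 7.2]].
C[2] = 7.2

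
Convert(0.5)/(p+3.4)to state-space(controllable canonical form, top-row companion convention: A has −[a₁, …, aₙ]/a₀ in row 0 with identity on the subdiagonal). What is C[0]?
Reachable canonical form: C = numerator coefficients (right-aligned, zero-padded to length n).
num = 0.5, C = [[0.5]].
C[0] = 0.5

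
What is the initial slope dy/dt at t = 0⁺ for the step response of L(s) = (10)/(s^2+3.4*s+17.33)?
IVT: y'(0⁺) = lim_{s→∞} s²·Y(s) = lim_{s→∞} s·L(s).
deg(num) = 0, deg(den) = 2, relative degree = 2 ≥ 2, so s·L(s) → 0. Initial slope = 0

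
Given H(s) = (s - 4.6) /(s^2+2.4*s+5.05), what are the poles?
Set denominator = 0: s^2 + 2.4*s + 5.05 = 0 → Poles: -1.2 + 1.9j, -1.2 - 1.9j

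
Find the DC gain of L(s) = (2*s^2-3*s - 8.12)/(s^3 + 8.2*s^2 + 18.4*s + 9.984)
DC gain = L(0) = num(0)/den(0) = -8.12/9.984 = -0.8133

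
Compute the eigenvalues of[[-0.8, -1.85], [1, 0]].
Eigenvalues solve det(λI - A) = 0.
Characteristic polynomial: λ^2 + 0.8*λ + 1.85 = 0.
Roots: -0.4 + 1.3j, -0.4 - 1.3j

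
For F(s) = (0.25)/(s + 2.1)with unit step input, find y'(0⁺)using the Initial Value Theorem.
IVT: y'(0⁺) = lim_{s→∞} s²·Y(s) = lim_{s→∞} s·F(s).
deg(num) = 0, deg(den) = 1, relative degree = 1, so s·F(s) → (leading num)/(leading den) = 0.25/1 = 0.25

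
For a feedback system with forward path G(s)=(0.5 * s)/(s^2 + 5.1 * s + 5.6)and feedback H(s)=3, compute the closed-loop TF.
Closed-loop T = G/(1+GH).
Numerator: G_num * H_den = 0.5*s.
Denominator: G_den * H_den + G_num * H_num = (s^2 + 5.1*s + 5.6) + (1.5*s) = s^2 + 6.6*s + 5.6.
T(s) = (0.5*s)/(s^2 + 6.6*s + 5.6)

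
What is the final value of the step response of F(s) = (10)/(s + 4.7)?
FVT: lim_{t→∞} y(t) = lim_{s→0} s*Y(s) where Y(s) = F(s)/s.
= lim_{s→0} F(s) = F(0) = num(0)/den(0) = 10/4.7 = 2.128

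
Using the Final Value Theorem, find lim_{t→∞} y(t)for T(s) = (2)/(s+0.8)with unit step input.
FVT: lim_{t→∞} y(t) = lim_{s→0} s*Y(s) where Y(s) = T(s)/s.
= lim_{s→0} T(s) = T(0) = num(0)/den(0) = 2/0.8 = 2.5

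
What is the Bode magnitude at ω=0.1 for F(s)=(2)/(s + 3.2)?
Substitute s = j*0.1: F(j0.1) = 0.62439 - 0.0195122j.
|F(j0.1)| = sqrt(Re² + Im²) = 0.6247.
20*log₁₀(0.6247) = -4.09 dB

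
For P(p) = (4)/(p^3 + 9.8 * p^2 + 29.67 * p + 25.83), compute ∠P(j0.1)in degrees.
Substitute p = j*0.1: P(j0.1) = 0.15341 - 0.0176828j.
∠P(j0.1) = atan2(Im, Re) = atan2(-0.0176828, 0.15341) = -6.58°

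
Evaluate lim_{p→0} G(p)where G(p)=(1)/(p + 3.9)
DC gain = G(0) = num(0)/den(0) = 1/3.9 = 0.2564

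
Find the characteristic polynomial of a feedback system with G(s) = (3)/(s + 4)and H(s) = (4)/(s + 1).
Characteristic poly = G_den * H_den + G_num * H_num = (s^2 + 5*s + 4) + (12) = s^2 + 5*s + 16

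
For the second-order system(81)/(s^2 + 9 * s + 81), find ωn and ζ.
Standard form: ωn²/(s²+2ζωn·s+ωn²).
const=81=ωn² → ωn=9, s coeff=9=2ζωn → ζ=0.5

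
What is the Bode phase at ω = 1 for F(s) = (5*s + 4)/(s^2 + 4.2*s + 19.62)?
Substitute s = j*1: F(j1) = 0.26206 + 0.209417j.
∠F(j1) = atan2(Im, Re) = atan2(0.209417, 0.26206) = 38.63°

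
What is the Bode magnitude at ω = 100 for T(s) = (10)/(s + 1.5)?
Substitute s = j*100: T(j100) = 0.00149966 - 0.0999775j.
|T(j100)| = sqrt(Re² + Im²) = 0.09999.
20*log₁₀(0.09999) = -20.00 dB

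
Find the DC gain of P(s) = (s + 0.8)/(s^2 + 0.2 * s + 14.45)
DC gain = P(0) = num(0)/den(0) = 0.8/14.45 = 0.05536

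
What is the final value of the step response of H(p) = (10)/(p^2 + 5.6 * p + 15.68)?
FVT: lim_{t→∞} y(t) = lim_{p→0} p*Y(p) where Y(p) = H(p)/p.
= lim_{p→0} H(p) = H(0) = num(0)/den(0) = 10/15.68 = 0.6378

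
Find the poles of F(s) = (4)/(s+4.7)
Set denominator = 0: s + 4.7 = 0 → Poles: -4.7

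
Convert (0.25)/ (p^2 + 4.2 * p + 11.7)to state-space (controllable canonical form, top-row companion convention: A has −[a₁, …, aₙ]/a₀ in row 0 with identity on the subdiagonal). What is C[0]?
Reachable canonical form: C = numerator coefficients (right-aligned, zero-padded to length n).
num = 0.25, C = [[0, 0.25]].
C[0] = 0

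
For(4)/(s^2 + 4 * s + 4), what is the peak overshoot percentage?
Standard form: ωn²/(s²+2ζωn·s+ωn²) → ωn = 2, ζ = 1.
ζ ≥ 1, so the response is non-oscillatory: peak overshoot = 0%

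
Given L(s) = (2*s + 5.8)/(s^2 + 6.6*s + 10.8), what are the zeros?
Set numerator = 0: 2*s + 5.8 = 0 → Zeros: -2.9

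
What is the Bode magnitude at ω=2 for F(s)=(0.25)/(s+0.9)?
Substitute s = j*2: F(j2) = 0.0467775 - 0.10395j.
|F(j2)| = sqrt(Re² + Im²) = 0.114.
20*log₁₀(0.114) = -18.86 dB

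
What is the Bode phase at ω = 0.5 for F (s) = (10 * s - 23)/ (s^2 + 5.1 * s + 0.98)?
Substitute s = j*0.5: F(j0.5) = -0.574239 + 8.85522j.
∠F(j0.5) = atan2(Im, Re) = atan2(8.85522, -0.574239) = 93.71°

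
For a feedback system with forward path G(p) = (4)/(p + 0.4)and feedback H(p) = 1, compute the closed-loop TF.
Closed-loop T = G/(1+GH).
Numerator: G_num * H_den = 4.
Denominator: G_den * H_den + G_num * H_num = (p + 0.4) + (4) = p + 4.4.
T(p) = (4)/(p + 4.4)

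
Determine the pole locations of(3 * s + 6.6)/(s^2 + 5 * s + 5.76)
Set denominator = 0: s^2 + 5*s + 5.76 = (s + 1.8)(s + 3.2) = 0 → Poles: -1.8, -3.2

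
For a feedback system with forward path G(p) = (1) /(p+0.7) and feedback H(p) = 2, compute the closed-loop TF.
Closed-loop T = G/(1+GH).
Numerator: G_num * H_den = 1.
Denominator: G_den * H_den + G_num * H_num = (p + 0.7) + (2) = p + 2.7.
T(p) = (1)/(p + 2.7)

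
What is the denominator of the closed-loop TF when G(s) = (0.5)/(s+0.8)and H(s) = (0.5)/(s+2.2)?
Characteristic poly = G_den * H_den + G_num * H_num = (s^2 + 3*s + 1.76) + (0.25) = s^2 + 3*s + 2.01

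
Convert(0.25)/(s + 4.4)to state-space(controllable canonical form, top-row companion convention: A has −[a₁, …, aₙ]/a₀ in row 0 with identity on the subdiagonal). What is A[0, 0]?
Reachable canonical form for den = s + 4.4: top row of A = -[a₁,a₂,...,aₙ]/a₀, ones on the subdiagonal, zeros elsewhere.
A = [[-4.4]].
A[0,0] = -4.4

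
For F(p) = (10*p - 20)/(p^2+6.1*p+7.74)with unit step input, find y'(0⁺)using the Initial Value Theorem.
IVT: y'(0⁺) = lim_{p→∞} p²·Y(p) = lim_{p→∞} p·F(p).
deg(num) = 1, deg(den) = 2, relative degree = 1, so p·F(p) → (leading num)/(leading den) = 10/1 = 10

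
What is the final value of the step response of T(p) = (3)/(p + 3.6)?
FVT: lim_{t→∞} y(t) = lim_{p→0} p*Y(p) where Y(p) = T(p)/p.
= lim_{p→0} T(p) = T(0) = num(0)/den(0) = 3/3.6 = 0.8333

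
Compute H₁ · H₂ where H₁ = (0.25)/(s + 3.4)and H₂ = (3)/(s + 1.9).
Series: H = H₁ · H₂ = (n₁·n₂)/(d₁·d₂).
Num: n₁·n₂ = 0.75. Den: d₁·d₂ = s^2 + 5.3*s + 6.46.
H(s) = (0.75)/(s^2 + 5.3*s + 6.46)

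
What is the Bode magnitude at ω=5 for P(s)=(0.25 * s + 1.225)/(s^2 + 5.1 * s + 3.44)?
Substitute s = j*5: P(j5) = 0.00490008 - 0.0521822j.
|P(j5)| = sqrt(Re² + Im²) = 0.05241.
20*log₁₀(0.05241) = -25.61 dB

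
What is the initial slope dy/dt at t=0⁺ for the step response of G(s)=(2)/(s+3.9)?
IVT: y'(0⁺) = lim_{s→∞} s²·Y(s) = lim_{s→∞} s·G(s).
deg(num) = 0, deg(den) = 1, relative degree = 1, so s·G(s) → (leading num)/(leading den) = 2/1 = 2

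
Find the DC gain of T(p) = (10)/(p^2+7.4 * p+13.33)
DC gain = T(0) = num(0)/den(0) = 10/13.33 = 0.7502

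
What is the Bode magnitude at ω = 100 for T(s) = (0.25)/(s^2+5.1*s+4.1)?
Substitute s = j*100: T(j100) = -2.49453e-05 - 1.27273e-06j.
|T(j100)| = sqrt(Re² + Im²) = 2.498e-05.
20*log₁₀(2.498e-05) = -92.05 dB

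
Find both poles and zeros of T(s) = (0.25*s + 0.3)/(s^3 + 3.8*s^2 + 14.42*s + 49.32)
Set denominator = 0: s^3 + 3.8*s^2 + 14.42*s + 49.32 = (s + 3.6)(s^2 + 0.2*s + 13.7) = 0 → Poles: -0.1 + 3.7j, -0.1 - 3.7j, -3.6
Set numerator = 0: 0.25*s + 0.3 = 0 → Zeros: -1.2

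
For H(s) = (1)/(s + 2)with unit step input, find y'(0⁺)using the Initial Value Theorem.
IVT: y'(0⁺) = lim_{s→∞} s²·Y(s) = lim_{s→∞} s·H(s).
deg(num) = 0, deg(den) = 1, relative degree = 1, so s·H(s) → (leading num)/(leading den) = 1/1 = 1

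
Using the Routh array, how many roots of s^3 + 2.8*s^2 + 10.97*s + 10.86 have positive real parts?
Routh array:
s^3: [1, 10.97]; s^2: [2.8, 10.86]; s^1: [7.09143]; s^0: [10.86]
First column: [1, 2.8, 7.09143, 10.86]. Sign changes = RHP roots = 0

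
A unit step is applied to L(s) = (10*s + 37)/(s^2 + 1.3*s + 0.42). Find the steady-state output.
FVT: lim_{t→∞} y(t) = lim_{s→0} s*Y(s) where Y(s) = L(s)/s.
= lim_{s→0} L(s) = L(0) = num(0)/den(0) = 37/0.42 = 88.1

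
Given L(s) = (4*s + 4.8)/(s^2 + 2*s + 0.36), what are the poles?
Set denominator = 0: s^2 + 2*s + 0.36 = (s + 1.8)(s + 0.2) = 0 → Poles: -0.2, -1.8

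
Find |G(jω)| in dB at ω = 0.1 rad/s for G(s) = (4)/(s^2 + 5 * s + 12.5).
Substitute s = j*0.1: G(j0.1) = 0.319744 - 0.0128j.
|G(j0.1)| = sqrt(Re² + Im²) = 0.32.
20*log₁₀(0.32) = -9.90 dB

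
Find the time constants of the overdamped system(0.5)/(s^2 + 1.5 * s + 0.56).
Overdamped: real poles at -0.8, -0.7. τ = -1/pole → τ₁ = 1.25, τ₂ = 1.429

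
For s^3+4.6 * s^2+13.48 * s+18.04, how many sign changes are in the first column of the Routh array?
Routh array:
s^3: [1, 13.48]; s^2: [4.6, 18.04]; s^1: [9.55826]; s^0: [18.04]
First column: [1, 4.6, 9.55826, 18.04]. Sign changes = 0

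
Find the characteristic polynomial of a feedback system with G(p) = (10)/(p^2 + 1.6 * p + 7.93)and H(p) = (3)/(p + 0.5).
Characteristic poly = G_den * H_den + G_num * H_num = (p^3 + 2.1*p^2 + 8.73*p + 3.965) + (30) = p^3 + 2.1*p^2 + 8.73*p + 33.965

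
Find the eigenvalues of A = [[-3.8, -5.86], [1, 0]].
Eigenvalues solve det(λI - A) = 0.
Characteristic polynomial: λ^2 + 3.8*λ + 5.86 = 0.
Roots: -1.9 + 1.5j, -1.9 - 1.5j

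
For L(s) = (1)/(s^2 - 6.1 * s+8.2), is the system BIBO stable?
Denominator: s^2 - 6.1*s + 8.2 = (s - 4.1)(s - 2). Poles: 2, 4.1. All Re(p)<0: No (unstable)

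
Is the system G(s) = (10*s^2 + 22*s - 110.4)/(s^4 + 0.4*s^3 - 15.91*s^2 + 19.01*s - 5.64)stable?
Denominator: s^4 + 0.4*s^3 - 15.91*s^2 + 19.01*s - 5.64 = (s - 3)(s + 4.7)(s - 0.5)(s - 0.8). Poles: -4.7, 0.5, 0.8, 3. All Re(p)<0: No (unstable)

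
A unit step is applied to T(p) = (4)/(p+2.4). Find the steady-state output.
FVT: lim_{t→∞} y(t) = lim_{p→0} p*Y(p) where Y(p) = T(p)/p.
= lim_{p→0} T(p) = T(0) = num(0)/den(0) = 4/2.4 = 1.667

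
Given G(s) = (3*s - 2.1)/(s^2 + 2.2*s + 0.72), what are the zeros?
Set numerator = 0: 3*s - 2.1 = 0 → Zeros: 0.7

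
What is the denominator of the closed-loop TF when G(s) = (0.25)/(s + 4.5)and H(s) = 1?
Characteristic poly = G_den * H_den + G_num * H_num = (s + 4.5) + (0.25) = s + 4.75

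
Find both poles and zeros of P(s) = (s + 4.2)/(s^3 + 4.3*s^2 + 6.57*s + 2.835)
Set denominator = 0: s^3 + 4.3*s^2 + 6.57*s + 2.835 = (s + 0.7)(s^2 + 3.6*s + 4.05) = 0 → Poles: -0.7, -1.8 + 0.9j, -1.8 - 0.9j
Set numerator = 0: s + 4.2 = 0 → Zeros: -4.2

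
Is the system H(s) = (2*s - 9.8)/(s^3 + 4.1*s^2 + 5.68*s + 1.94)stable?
Denominator: s^3 + 4.1*s^2 + 5.68*s + 1.94 = (s + 0.5)(s^2 + 3.6*s + 3.88). Poles: -0.5, -1.8 + 0.8j, -1.8 - 0.8j. All Re(p)<0: Yes (stable)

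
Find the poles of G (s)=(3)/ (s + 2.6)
Set denominator = 0: s + 2.6 = 0 → Poles: -2.6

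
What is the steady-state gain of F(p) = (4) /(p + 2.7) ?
DC gain = F(0) = num(0)/den(0) = 4/2.7 = 1.481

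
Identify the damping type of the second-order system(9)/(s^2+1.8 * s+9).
Standard form: ωn²/(s²+2ζωn·s+ωn²) gives ωn=3, ζ=0.3.
Underdamped (ζ = 0.3 < 1)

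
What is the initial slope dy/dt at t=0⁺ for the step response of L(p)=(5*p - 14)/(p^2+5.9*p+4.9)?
IVT: y'(0⁺) = lim_{p→∞} p²·Y(p) = lim_{p→∞} p·L(p).
deg(num) = 1, deg(den) = 2, relative degree = 1, so p·L(p) → (leading num)/(leading den) = 5/1 = 5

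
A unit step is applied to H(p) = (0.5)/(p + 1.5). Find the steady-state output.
FVT: lim_{t→∞} y(t) = lim_{p→0} p*Y(p) where Y(p) = H(p)/p.
= lim_{p→0} H(p) = H(0) = num(0)/den(0) = 0.5/1.5 = 0.3333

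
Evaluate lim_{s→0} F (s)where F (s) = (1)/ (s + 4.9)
DC gain = F(0) = num(0)/den(0) = 1/4.9 = 0.2041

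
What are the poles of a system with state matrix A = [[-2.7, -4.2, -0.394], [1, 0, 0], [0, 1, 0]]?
Eigenvalues solve det(λI - A) = 0.
Characteristic polynomial: λ^3 + 2.7*λ^2 + 4.2*λ + 0.394 = 0.
Factor: (λ + 0.1)(λ^2 + 2.6*λ + 3.94) = 0.
Roots: -0.1, -1.3 + 1.5j, -1.3 - 1.5j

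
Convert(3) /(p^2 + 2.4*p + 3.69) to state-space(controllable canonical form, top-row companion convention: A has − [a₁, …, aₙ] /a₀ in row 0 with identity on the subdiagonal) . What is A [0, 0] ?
Reachable canonical form for den = p^2 + 2.4*p + 3.69: top row of A = -[a₁,a₂,...,aₙ]/a₀, ones on the subdiagonal, zeros elsewhere.
A = [[-2.4, -3.69], [1, 0]].
A[0,0] = -2.4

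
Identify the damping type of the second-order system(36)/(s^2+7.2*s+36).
Standard form: ωn²/(s²+2ζωn·s+ωn²) gives ωn=6, ζ=0.6.
Underdamped (ζ = 0.6 < 1)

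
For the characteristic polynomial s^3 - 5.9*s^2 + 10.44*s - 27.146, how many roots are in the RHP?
s^3 - 5.9*s^2 + 10.44*s - 27.146 = (s - 4.9)(s^2 - s + 5.54). Poles: 0.5 + 2.3j, 0.5 - 2.3j, 4.9. RHP poles (Re>0): 3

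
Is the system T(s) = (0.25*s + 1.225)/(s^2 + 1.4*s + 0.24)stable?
Denominator: s^2 + 1.4*s + 0.24 = (s + 0.2)(s + 1.2). Poles: -0.2, -1.2. All Re(p)<0: Yes (stable)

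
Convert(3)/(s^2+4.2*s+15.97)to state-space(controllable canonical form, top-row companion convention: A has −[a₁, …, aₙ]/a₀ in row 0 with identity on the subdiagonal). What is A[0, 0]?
Reachable canonical form for den = s^2 + 4.2*s + 15.97: top row of A = -[a₁,a₂,...,aₙ]/a₀, ones on the subdiagonal, zeros elsewhere.
A = [[-4.2, -15.97], [1, 0]].
A[0,0] = -4.2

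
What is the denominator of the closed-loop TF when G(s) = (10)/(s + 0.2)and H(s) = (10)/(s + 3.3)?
Characteristic poly = G_den * H_den + G_num * H_num = (s^2 + 3.5*s + 0.66) + (100) = s^2 + 3.5*s + 100.66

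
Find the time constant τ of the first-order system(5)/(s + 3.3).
First-order system: τ = -1/pole. Pole = -3.3. τ = -1/(-3.3) = 0.303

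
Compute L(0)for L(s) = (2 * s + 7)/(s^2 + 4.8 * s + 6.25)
DC gain = L(0) = num(0)/den(0) = 7/6.25 = 1.12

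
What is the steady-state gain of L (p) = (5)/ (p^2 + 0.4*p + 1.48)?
DC gain = L(0) = num(0)/den(0) = 5/1.48 = 3.378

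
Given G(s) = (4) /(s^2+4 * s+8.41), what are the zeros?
Numerator is a nonzero constant (4) → Zeros: none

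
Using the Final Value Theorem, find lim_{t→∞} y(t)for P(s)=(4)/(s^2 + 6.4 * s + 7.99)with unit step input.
FVT: lim_{t→∞} y(t) = lim_{s→0} s*Y(s) where Y(s) = P(s)/s.
= lim_{s→0} P(s) = P(0) = num(0)/den(0) = 4/7.99 = 0.5006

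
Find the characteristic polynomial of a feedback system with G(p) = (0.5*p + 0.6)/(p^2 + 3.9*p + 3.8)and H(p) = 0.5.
Characteristic poly = G_den * H_den + G_num * H_num = (p^2 + 3.9*p + 3.8) + (0.25*p + 0.3) = p^2 + 4.15*p + 4.1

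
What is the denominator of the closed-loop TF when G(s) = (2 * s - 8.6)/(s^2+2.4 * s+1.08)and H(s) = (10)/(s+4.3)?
Characteristic poly = G_den * H_den + G_num * H_num = (s^3 + 6.7*s^2 + 11.4*s + 4.644) + (20*s - 86) = s^3 + 6.7*s^2 + 31.4*s - 81.356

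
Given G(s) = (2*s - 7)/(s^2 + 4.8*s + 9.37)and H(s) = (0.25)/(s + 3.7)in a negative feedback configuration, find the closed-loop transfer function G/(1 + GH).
Closed-loop T = G/(1+GH).
Numerator: G_num * H_den = 2*s^2 + 0.4*s - 25.9.
Denominator: G_den * H_den + G_num * H_num = (s^3 + 8.5*s^2 + 27.13*s + 34.669) + (0.5*s - 1.75) = s^3 + 8.5*s^2 + 27.63*s + 32.919.
T(s) = (2*s^2 + 0.4*s - 25.9)/(s^3 + 8.5*s^2 + 27.63*s + 32.919)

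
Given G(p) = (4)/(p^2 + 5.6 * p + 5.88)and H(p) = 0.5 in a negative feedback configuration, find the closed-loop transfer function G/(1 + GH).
Closed-loop T = G/(1+GH).
Numerator: G_num * H_den = 4.
Denominator: G_den * H_den + G_num * H_num = (p^2 + 5.6*p + 5.88) + (2) = p^2 + 5.6*p + 7.88.
T(p) = (4)/(p^2 + 5.6*p + 7.88)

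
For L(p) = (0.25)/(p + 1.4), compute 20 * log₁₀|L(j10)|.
Substitute p = j*10: L(j10) = 0.00343272 - 0.0245194j.
|L(j10)| = sqrt(Re² + Im²) = 0.02476.
20*log₁₀(0.02476) = -32.13 dB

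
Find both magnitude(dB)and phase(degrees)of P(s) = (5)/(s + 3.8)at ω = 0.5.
Substitute s = j*0.5: P(j0.5) = 1.2934 - 0.170184j.
|P| = 20*log₁₀(sqrt(Re²+Im²)) = 2.31 dB.
∠P = atan2(Im, Re) = -7.50°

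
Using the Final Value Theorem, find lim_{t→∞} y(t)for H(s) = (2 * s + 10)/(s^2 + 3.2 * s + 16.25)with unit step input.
FVT: lim_{t→∞} y(t) = lim_{s→0} s*Y(s) where Y(s) = H(s)/s.
= lim_{s→0} H(s) = H(0) = num(0)/den(0) = 10/16.25 = 0.6154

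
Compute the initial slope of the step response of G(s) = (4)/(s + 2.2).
IVT: y'(0⁺) = lim_{s→∞} s²·Y(s) = lim_{s→∞} s·G(s).
deg(num) = 0, deg(den) = 1, relative degree = 1, so s·G(s) → (leading num)/(leading den) = 4/1 = 4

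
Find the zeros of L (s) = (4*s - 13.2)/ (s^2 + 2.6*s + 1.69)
Set numerator = 0: 4*s - 13.2 = 0 → Zeros: 3.3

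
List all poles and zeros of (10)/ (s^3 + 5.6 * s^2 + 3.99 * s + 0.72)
Set denominator = 0: s^3 + 5.6*s^2 + 3.99*s + 0.72 = (s + 0.3)(s + 0.5)(s + 4.8) = 0 → Poles: -0.3, -0.5, -4.8
Numerator is a nonzero constant (10) → Zeros: none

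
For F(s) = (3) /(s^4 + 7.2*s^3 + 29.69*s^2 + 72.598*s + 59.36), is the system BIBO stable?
Denominator: s^4 + 7.2*s^3 + 29.69*s^2 + 72.598*s + 59.36 = (s + 3.2)(s + 1.4)(s^2 + 2.6*s + 13.25). Poles: -1.3 + 3.4j, -1.3 - 3.4j, -1.4, -3.2. All Re(p)<0: Yes (stable)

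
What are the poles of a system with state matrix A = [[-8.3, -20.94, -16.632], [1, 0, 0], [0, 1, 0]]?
Eigenvalues solve det(λI - A) = 0.
Characteristic polynomial: λ^3 + 8.3*λ^2 + 20.94*λ + 16.632 = 0.
Factor: (λ + 4.4)(λ + 1.8)(λ + 2.1) = 0.
Roots: -1.8, -2.1, -4.4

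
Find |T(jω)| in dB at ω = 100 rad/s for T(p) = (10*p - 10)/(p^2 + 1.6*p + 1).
Substitute p = j*100: T(j100) = 0.00259975 - 0.0999684j.
|T(j100)| = sqrt(Re² + Im²) = 0.1.
20*log₁₀(0.1) = -20.00 dB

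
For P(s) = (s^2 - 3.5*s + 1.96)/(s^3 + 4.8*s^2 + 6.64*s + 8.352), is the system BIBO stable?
Denominator: s^3 + 4.8*s^2 + 6.64*s + 8.352 = (s + 3.6)(s^2 + 1.2*s + 2.32). Poles: -0.6 + 1.4j, -0.6 - 1.4j, -3.6. All Re(p)<0: Yes (stable)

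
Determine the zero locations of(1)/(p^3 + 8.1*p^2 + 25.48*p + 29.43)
Numerator is a nonzero constant (1) → Zeros: none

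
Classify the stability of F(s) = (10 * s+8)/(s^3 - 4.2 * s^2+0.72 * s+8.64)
Denominator: s^3 - 4.2*s^2 + 0.72*s + 8.64 = (s - 2.4)(s - 3)(s + 1.2). Poles: -1.2, 2.4, 3. Unstable (2 pole(s) in RHP)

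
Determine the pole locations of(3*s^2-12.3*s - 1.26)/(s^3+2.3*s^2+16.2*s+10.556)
Set denominator = 0: s^3 + 2.3*s^2 + 16.2*s + 10.556 = (s + 0.7)(s^2 + 1.6*s + 15.08) = 0 → Poles: -0.7, -0.8 + 3.8j, -0.8 - 3.8j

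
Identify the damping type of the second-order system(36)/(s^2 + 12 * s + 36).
Standard form: ωn²/(s²+2ζωn·s+ωn²) gives ωn=6, ζ=1.
Critically damped (ζ = 1)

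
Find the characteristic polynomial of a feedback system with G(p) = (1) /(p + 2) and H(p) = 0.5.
Characteristic poly = G_den * H_den + G_num * H_num = (p + 2) + (0.5) = p + 2.5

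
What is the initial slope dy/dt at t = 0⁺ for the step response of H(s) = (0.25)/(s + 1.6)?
IVT: y'(0⁺) = lim_{s→∞} s²·Y(s) = lim_{s→∞} s·H(s).
deg(num) = 0, deg(den) = 1, relative degree = 1, so s·H(s) → (leading num)/(leading den) = 0.25/1 = 0.25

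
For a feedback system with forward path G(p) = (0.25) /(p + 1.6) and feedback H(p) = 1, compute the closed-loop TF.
Closed-loop T = G/(1+GH).
Numerator: G_num * H_den = 0.25.
Denominator: G_den * H_den + G_num * H_num = (p + 1.6) + (0.25) = p + 1.85.
T(p) = (0.25)/(p + 1.85)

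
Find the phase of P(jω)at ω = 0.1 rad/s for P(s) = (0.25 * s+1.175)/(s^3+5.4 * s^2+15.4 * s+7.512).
Substitute s = j*0.1: P(j0.1) = 0.151778 - 0.027968j.
∠P(j0.1) = atan2(Im, Re) = atan2(-0.027968, 0.151778) = -10.44°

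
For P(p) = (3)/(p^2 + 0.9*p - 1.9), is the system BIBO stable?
Denominator: p^2 + 0.9*p - 1.9 = (p - 1)(p + 1.9). Poles: -1.9, 1. All Re(p)<0: No (unstable)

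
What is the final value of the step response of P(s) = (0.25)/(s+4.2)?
FVT: lim_{t→∞} y(t) = lim_{s→0} s*Y(s) where Y(s) = P(s)/s.
= lim_{s→0} P(s) = P(0) = num(0)/den(0) = 0.25/4.2 = 0.05952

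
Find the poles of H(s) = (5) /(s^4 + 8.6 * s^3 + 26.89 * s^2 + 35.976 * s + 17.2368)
Set denominator = 0: s^4 + 8.6*s^3 + 26.89*s^2 + 35.976*s + 17.2368 = (s + 2.7)(s + 1.2)(s + 1.9)(s + 2.8) = 0 → Poles: -1.2, -1.9, -2.7, -2.8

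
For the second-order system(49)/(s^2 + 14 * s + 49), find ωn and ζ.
Standard form: ωn²/(s²+2ζωn·s+ωn²).
const=49=ωn² → ωn=7, s coeff=14=2ζωn → ζ=1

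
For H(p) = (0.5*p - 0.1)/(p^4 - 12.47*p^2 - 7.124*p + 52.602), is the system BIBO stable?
Denominator: p^4 - 12.47*p^2 - 7.124*p + 52.602 = (p - 3)(p - 2.2)(p^2 + 5.2*p + 7.97). Poles: -2.6 + 1.1j, -2.6 - 1.1j, 2.2, 3. All Re(p)<0: No (unstable)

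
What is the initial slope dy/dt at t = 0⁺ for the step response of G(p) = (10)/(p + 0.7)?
IVT: y'(0⁺) = lim_{p→∞} p²·Y(p) = lim_{p→∞} p·G(p).
deg(num) = 0, deg(den) = 1, relative degree = 1, so p·G(p) → (leading num)/(leading den) = 10/1 = 10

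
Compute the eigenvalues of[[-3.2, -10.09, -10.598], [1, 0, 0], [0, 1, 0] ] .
Eigenvalues solve det(λI - A) = 0.
Characteristic polynomial: λ^3 + 3.2*λ^2 + 10.09*λ + 10.598 = 0.
Factor: (λ + 1.4)(λ^2 + 1.8*λ + 7.57) = 0.
Roots: -0.9 + 2.6j, -0.9 - 2.6j, -1.4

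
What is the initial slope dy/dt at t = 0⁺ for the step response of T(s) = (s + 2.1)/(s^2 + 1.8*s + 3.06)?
IVT: y'(0⁺) = lim_{s→∞} s²·Y(s) = lim_{s→∞} s·T(s).
deg(num) = 1, deg(den) = 2, relative degree = 1, so s·T(s) → (leading num)/(leading den) = 1/1 = 1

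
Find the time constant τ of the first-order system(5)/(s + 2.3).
First-order system: τ = -1/pole. Pole = -2.3. τ = -1/(-2.3) = 0.4348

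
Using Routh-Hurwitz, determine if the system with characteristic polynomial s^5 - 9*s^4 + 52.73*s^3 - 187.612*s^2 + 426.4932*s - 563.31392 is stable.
Routh array:
s^5: [1, 52.73, 426.4932]; s^4: [-9, -187.612, -563.31392]; s^3: [31.8842, 363.903]; s^2: [-84.8927, -563.31392]; s^1: [152.332]; s^0: [-563.31392]
First column: [1, -9, 31.8842, -84.8927, 152.332, -563.31392]. Sign changes = 5.
No, unstable (5 RHP root(s))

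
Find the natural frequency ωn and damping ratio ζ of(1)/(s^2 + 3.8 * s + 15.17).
Underdamped: complex pole -1.9 + 3.4j. ωn = |pole| = 3.895, ζ = -Re(pole)/ωn = 0.4878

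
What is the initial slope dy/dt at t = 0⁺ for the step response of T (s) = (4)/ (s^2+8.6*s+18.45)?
IVT: y'(0⁺) = lim_{s→∞} s²·Y(s) = lim_{s→∞} s·T(s).
deg(num) = 0, deg(den) = 2, relative degree = 2 ≥ 2, so s·T(s) → 0. Initial slope = 0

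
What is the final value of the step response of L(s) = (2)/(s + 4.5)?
FVT: lim_{t→∞} y(t) = lim_{s→0} s*Y(s) where Y(s) = L(s)/s.
= lim_{s→0} L(s) = L(0) = num(0)/den(0) = 2/4.5 = 0.4444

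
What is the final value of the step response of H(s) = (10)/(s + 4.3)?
FVT: lim_{t→∞} y(t) = lim_{s→0} s*Y(s) where Y(s) = H(s)/s.
= lim_{s→0} H(s) = H(0) = num(0)/den(0) = 10/4.3 = 2.326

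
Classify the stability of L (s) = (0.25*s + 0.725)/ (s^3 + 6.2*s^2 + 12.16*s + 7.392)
Denominator: s^3 + 6.2*s^2 + 12.16*s + 7.392 = (s + 2.2)(s + 1.2)(s + 2.8). Poles: -1.2, -2.2, -2.8. Stable (all poles in LHP)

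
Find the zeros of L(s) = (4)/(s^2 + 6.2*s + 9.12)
Numerator is a nonzero constant (4) → Zeros: none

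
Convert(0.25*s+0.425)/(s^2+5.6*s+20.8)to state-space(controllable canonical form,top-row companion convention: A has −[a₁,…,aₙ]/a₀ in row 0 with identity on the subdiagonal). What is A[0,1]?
Reachable canonical form for den = s^2 + 5.6*s + 20.8: top row of A = -[a₁,a₂,...,aₙ]/a₀, ones on the subdiagonal, zeros elsewhere.
A = [[-5.6, -20.8], [1, 0]].
A[0,1] = -20.8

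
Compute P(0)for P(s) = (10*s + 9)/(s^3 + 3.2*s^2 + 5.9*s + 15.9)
DC gain = P(0) = num(0)/den(0) = 9/15.9 = 0.566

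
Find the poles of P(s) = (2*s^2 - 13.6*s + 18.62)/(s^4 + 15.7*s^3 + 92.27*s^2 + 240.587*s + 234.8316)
Set denominator = 0: s^4 + 15.7*s^3 + 92.27*s^2 + 240.587*s + 234.8316 = (s + 4.3)(s + 3.7)(s + 4.1)(s + 3.6) = 0 → Poles: -3.6, -3.7, -4.1, -4.3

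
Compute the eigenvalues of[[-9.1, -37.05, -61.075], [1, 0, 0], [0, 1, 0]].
Eigenvalues solve det(λI - A) = 0.
Characteristic polynomial: λ^3 + 9.1*λ^2 + 37.05*λ + 61.075 = 0.
Factor: (λ + 3.5)(λ^2 + 5.6*λ + 17.45) = 0.
Roots: -2.8 + 3.1j, -2.8 - 3.1j, -3.5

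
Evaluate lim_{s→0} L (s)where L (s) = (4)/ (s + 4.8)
DC gain = L(0) = num(0)/den(0) = 4/4.8 = 0.8333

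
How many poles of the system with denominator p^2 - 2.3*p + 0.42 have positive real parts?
p^2 - 2.3*p + 0.42 = (p - 2.1)(p - 0.2). Poles: 0.2, 2.1. RHP poles (Re>0): 2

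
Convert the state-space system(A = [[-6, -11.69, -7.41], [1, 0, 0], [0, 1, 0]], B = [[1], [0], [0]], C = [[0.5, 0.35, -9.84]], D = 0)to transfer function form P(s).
P(s) = C(sI - A)⁻¹B + D.
Characteristic polynomial det(sI - A) = s^3 + 6*s^2 + 11.69*s + 7.41.
Numerator from C·adj(sI-A)·B + D·det(sI-A) = 0.5*s^2 + 0.35*s - 9.84.
P(s) = (0.5*s^2 + 0.35*s - 9.84)/(s^3 + 6*s^2 + 11.69*s + 7.41)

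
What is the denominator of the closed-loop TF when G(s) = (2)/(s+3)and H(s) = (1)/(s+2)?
Characteristic poly = G_den * H_den + G_num * H_num = (s^2 + 5*s + 6) + (2) = s^2 + 5*s + 8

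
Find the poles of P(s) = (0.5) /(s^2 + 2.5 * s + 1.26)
Set denominator = 0: s^2 + 2.5*s + 1.26 = (s + 0.7)(s + 1.8) = 0 → Poles: -0.7, -1.8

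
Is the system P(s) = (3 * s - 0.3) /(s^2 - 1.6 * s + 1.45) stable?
Denominator: s^2 - 1.6*s + 1.45. Poles: 0.8 + 0.9j, 0.8 - 0.9j. All Re(p)<0: No (unstable)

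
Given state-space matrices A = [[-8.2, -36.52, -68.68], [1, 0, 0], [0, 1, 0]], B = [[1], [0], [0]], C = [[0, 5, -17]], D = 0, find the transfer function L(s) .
L(s) = C(sI - A)⁻¹B + D.
Characteristic polynomial det(sI - A) = s^3 + 8.2*s^2 + 36.52*s + 68.68.
Numerator from C·adj(sI-A)·B + D·det(sI-A) = 5*s - 17.
L(s) = (5*s - 17)/(s^3 + 8.2*s^2 + 36.52*s + 68.68)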